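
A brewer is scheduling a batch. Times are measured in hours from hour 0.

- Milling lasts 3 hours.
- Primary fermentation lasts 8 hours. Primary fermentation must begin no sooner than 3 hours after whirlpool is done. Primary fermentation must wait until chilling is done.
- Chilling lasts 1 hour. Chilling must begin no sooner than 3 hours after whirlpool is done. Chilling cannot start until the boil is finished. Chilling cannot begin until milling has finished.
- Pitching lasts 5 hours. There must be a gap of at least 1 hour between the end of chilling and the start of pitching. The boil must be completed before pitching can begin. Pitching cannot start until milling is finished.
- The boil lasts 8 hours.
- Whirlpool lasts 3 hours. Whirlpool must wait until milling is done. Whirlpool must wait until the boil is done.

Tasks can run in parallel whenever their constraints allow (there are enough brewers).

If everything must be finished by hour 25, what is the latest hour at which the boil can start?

2

Pitching has no dependents, so it just needs to finish by hour 25. Starting by 25 − 5 = hour 20 achieves that.
Primary fermentation must finish by hour 25; it takes 8 hours, so it must start by 25 − 8 = hour 17.
For chilling: pitching (must start by hour 20, minus 1-hour gap → hour 19); primary fermentation (must start by hour 17). The most restrictive is hour 17; with a 1-hour duration, chilling must start by hour 16.
Whirlpool must finish in time for chilling (must start by hour 16, minus 3-hour gap → hour 13); primary fermentation (must start by hour 17, minus 3-hour gap → hour 14). The tightest is hour 13, so whirlpool must start by 13 − 3 = hour 10.
The boil must finish in time for whirlpool (must start by hour 10); chilling (must start by hour 16); pitching (must start by hour 20). The tightest is hour 10, so the boil must start by 10 − 8 = hour 2.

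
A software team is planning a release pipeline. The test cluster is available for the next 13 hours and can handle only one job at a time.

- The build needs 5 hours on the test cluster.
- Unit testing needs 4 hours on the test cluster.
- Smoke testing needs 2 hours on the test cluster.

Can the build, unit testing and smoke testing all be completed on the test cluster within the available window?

Yes

Running back to back, the jobs need 5 + 4 + 2 = 11 hours on the test cluster.
Since 11 ≤ 13, they fit within the window.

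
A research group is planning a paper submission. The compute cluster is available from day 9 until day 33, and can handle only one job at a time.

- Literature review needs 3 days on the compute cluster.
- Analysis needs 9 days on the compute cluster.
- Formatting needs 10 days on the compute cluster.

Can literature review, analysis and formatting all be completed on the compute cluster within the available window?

The compute cluster window is 33 − 9 = 24 days.
Running back to back, the jobs need 3 + 9 + 10 = 22 days on the compute cluster.
Since 22 ≤ 24, they fit within the window.

Yes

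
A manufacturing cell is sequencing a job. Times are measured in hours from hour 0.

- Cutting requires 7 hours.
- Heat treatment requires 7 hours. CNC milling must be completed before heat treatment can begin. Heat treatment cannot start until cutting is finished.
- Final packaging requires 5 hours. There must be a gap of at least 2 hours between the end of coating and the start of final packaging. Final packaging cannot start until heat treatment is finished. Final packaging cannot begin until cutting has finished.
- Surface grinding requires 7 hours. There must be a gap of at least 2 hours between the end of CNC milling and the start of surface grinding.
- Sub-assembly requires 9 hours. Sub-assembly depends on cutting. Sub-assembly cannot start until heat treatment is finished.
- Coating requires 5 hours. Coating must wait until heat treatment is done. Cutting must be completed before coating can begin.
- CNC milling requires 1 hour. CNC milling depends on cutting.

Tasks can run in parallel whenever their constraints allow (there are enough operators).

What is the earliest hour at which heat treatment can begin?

8

Cutting has no prerequisites, so it starts at hour 0 and finishes at hour 7.
CNC milling cannot begin until cutting (finishes hour 7). It runs from hour 7 to 7 + 1 = hour 8.
Heat treatment waits on CNC milling (finishes hour 8); cutting (finishes hour 7). The latest of these is hour 8, which is the earliest heat treatment can start.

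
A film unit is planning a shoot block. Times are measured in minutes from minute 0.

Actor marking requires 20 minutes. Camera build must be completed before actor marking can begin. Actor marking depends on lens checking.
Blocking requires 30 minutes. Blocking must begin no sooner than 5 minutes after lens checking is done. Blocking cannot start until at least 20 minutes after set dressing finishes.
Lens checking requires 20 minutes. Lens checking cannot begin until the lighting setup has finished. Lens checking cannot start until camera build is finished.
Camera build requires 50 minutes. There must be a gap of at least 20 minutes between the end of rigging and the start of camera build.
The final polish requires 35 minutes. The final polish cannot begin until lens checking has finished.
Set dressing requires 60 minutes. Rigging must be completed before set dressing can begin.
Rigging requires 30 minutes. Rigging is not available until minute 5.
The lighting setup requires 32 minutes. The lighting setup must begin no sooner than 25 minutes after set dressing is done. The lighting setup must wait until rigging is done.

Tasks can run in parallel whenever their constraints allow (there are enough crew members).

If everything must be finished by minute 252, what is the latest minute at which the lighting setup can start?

165

Nothing follows blocking; the deadline of minute 252 is its only limit. It must start by 252 − 30 = minute 222.
Actor marking has no dependents, so it just needs to finish by minute 252. Starting by 252 − 20 = minute 232 achieves that.
Nothing follows the final polish; the deadline of minute 252 is its only limit. It must start by 252 − 35 = minute 217.
Lens checking feeds blocking (must start by minute 222, minus 5-minute gap → minute 217); actor marking (must start by minute 232); the final polish (must start by minute 217). Taking the minimum, lens checking must finish by minute 217 and start by 217 − 20 = minute 197.
The lighting setup has to be done before lens checking (must start by minute 197). That means finishing by minute 197, i.e. starting by 197 − 32 = minute 165.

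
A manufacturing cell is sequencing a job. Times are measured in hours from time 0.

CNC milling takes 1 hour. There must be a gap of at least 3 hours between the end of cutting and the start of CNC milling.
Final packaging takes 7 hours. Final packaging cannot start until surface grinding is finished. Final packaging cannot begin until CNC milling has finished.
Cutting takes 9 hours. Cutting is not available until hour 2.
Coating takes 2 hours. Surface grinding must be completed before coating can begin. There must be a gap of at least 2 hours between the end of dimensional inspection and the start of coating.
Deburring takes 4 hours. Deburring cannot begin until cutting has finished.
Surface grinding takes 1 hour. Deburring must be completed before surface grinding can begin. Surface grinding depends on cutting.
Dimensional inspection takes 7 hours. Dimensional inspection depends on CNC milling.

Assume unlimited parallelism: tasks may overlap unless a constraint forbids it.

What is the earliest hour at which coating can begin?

24

Cutting cannot begin until its own release at hour 2. It runs from hour 2 to 2 + 9 = hour 11.
CNC milling cannot begin until cutting (finishes hour 11, plus 3-hour gap → hour 14). It runs from hour 14 to 14 + 1 = hour 15.
After CNC milling (finishes hour 15), dimensional inspection can start at hour 15 and finishes at hour 22.
Deburring waits on cutting (finishes hour 11), so it starts at hour 11 and finishes at 11 + 4 = hour 15.
Surface grinding has to wait for deburring (finishes hour 15); cutting (finishes hour 11). The latest of these is hour 15, so surface grinding runs hour 15 to 15 + 1 = hour 16.
Coating waits on surface grinding (finishes hour 16); dimensional inspection (finishes hour 22, plus 2-hour gap → hour 24). The latest of these is hour 24, which is the earliest coating can start.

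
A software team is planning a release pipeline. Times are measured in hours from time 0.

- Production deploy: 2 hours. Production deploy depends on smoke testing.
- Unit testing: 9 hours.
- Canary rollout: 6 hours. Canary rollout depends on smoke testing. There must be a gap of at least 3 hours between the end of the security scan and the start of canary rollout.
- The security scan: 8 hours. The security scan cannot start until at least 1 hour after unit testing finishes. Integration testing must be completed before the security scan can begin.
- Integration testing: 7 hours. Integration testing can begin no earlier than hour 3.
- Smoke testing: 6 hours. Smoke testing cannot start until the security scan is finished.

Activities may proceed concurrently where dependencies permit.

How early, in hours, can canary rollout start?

Integration testing waits on its own release at hour 3, so it starts at hour 3 and finishes at 3 + 7 = hour 10.
Unit testing can start immediately at hour 0; it finishes at hour 9.
The security scan cannot start until unit testing (finishes hour 9, plus 1-hour gap → hour 10); integration testing (finishes hour 10). The controlling bound is hour 10, so the security scan finishes at 10 + 8 = hour 18.
Smoke testing waits on the security scan (finishes hour 18), so it starts at hour 18 and finishes at 18 + 6 = hour 24.
Canary rollout waits on smoke testing (finishes hour 24); the security scan (finishes hour 18, plus 3-hour gap → hour 21). The latest of these is hour 24, which is the earliest canary rollout can start.

24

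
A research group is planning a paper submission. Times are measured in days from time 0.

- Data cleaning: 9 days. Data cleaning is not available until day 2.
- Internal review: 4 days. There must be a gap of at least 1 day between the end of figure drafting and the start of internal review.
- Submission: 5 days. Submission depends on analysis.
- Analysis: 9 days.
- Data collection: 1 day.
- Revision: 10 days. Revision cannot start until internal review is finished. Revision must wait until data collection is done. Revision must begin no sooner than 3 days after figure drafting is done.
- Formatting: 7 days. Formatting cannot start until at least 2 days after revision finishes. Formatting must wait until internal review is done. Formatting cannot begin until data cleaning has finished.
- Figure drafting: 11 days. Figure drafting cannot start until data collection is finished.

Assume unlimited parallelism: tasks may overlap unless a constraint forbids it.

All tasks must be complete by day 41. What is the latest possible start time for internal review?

Formatting must finish by day 41; it takes 7 days, so it must start by 41 − 7 = day 34.
Revision must finish before formatting (must start by day 34, minus 2-day gap → day 32). With a 10-day duration, revision must start by 32 − 10 = day 22.
Internal review has several dependents: revision (must start by day 22); formatting (must start by day 34). The earliest of those limits is day 22, so internal review must start by 22 − 4 = day 18.

18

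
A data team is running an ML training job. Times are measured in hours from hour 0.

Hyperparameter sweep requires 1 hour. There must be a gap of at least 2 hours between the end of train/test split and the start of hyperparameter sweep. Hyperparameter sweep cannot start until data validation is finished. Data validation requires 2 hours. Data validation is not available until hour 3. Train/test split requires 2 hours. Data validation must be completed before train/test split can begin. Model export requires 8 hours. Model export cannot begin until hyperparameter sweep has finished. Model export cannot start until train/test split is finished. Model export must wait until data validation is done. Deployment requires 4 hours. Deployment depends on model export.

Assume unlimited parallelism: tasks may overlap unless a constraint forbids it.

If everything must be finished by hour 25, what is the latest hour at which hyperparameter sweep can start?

12

Deployment must finish by hour 25; it takes 4 hours, so it must start by 25 − 4 = hour 21.
Model export must finish before deployment (must start by hour 21). With an 8-hour duration, model export must start by 21 − 8 = hour 13.
Since model export (must start by hour 13) depends on it, hyperparameter sweep must finish by hour 13. Backing off its 1-hour duration gives a latest start of hour 12.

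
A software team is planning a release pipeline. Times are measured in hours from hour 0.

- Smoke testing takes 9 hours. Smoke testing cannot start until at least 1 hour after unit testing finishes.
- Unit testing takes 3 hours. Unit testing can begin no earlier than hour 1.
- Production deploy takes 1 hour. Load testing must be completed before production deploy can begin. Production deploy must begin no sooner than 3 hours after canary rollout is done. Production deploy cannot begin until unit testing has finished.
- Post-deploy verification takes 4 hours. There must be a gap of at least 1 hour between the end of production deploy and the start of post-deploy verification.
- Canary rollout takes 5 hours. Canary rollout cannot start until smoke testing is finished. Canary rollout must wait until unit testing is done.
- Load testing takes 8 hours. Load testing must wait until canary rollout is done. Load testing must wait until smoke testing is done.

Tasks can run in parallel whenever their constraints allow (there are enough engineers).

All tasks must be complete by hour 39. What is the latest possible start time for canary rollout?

20

Post-deploy verification must finish by hour 39; it takes 4 hours, so it must start by 39 − 4 = hour 35.
Production deploy feeds into post-deploy verification (must start by hour 35, minus 1-hour gap → hour 34); so production deploy must finish by hour 34 and therefore start by hour 33.
Load testing feeds into production deploy (must start by hour 33); so load testing must finish by hour 33 and therefore start by hour 25.
Canary rollout must finish in time for load testing (must start by hour 25); production deploy (must start by hour 33, minus 3-hour gap → hour 30). The tightest is hour 25, so canary rollout must start by 25 − 5 = hour 20.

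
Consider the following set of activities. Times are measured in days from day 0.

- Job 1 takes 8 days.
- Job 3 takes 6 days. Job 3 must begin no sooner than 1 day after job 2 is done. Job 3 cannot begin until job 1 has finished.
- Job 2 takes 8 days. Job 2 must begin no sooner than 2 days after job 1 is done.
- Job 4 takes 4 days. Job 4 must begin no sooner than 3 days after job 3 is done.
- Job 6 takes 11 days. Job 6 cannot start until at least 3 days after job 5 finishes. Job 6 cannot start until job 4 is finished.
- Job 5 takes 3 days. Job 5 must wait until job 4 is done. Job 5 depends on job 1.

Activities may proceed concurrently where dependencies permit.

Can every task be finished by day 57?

Nothing blocks job 1, so it runs from day 0 to day 8.
Job 2 cannot begin until job 1 (finishes day 8, plus 2-day gap → day 10). It runs from day 10 to 10 + 8 = day 18.
For job 3: job 2 (finishes day 18, plus 1-day gap → day 19); job 1 (finishes day 8). Taking the maximum gives a start of day 19, and it finishes at 19 + 6 = day 25.
Job 4 cannot begin until job 3 (finishes day 25, plus 3-day gap → day 28). It runs from day 28 to 28 + 4 = day 32.
Job 5 needs all of job 4 (finishes day 32); job 1 (finishes day 8). That puts its earliest start at day 32; it finishes at 32 + 3 = day 35.
For job 6: job 5 (finishes day 35, plus 3-day gap → day 38); job 4 (finishes day 32). Taking the maximum gives a start of day 38, and it finishes at 38 + 11 = day 49.
Every task is finished by day 49, which is no later than the deadline of 57, so the schedule is feasible.

Yes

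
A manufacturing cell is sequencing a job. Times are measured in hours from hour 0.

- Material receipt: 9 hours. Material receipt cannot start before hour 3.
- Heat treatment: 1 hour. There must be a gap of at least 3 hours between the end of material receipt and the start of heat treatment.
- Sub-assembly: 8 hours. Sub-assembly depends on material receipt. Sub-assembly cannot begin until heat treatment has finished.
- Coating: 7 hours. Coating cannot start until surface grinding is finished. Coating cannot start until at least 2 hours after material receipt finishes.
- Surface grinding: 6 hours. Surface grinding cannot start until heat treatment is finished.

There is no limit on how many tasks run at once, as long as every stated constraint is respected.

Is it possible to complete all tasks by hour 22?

Material receipt cannot begin until its own release at hour 3. It runs from hour 3 to 3 + 9 = hour 12.
Heat treatment cannot begin until material receipt (finishes hour 12, plus 3-hour gap → hour 15). It runs from hour 15 to 15 + 1 = hour 16.
Sub-assembly needs all of material receipt (finishes hour 12); heat treatment (finishes hour 16). That puts its earliest start at hour 16; it finishes at 16 + 8 = hour 24.
Surface grinding cannot begin until heat treatment (finishes hour 16). It runs from hour 16 to 16 + 6 = hour 22.
Coating has to wait for surface grinding (finishes hour 22); material receipt (finishes hour 12, plus 2-hour gap → hour 14). The latest of these is hour 22, so coating runs hour 22 to 22 + 7 = hour 29.
The earliest everything can be done is hour 29, which is after the deadline of 22, so it is not possible.

No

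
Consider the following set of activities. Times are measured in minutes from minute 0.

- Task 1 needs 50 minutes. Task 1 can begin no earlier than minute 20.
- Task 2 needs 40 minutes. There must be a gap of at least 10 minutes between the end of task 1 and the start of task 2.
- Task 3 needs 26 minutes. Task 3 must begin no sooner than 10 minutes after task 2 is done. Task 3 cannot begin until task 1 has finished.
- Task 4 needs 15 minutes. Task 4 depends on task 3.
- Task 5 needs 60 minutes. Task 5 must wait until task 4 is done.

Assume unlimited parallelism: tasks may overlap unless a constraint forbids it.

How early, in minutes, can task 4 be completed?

Task 1 waits on its own release at minute 20, so it starts at minute 20 and finishes at 20 + 50 = minute 70.
After task 1 (finishes minute 70, plus 10-minute gap → minute 80), task 2 can start at minute 80 and finishes at minute 120.
Task 3 cannot start until task 2 (finishes minute 120, plus 10-minute gap → minute 130); task 1 (finishes minute 70). The controlling bound is minute 130, so task 3 finishes at 130 + 26 = minute 156.
After task 3 (finishes minute 156), task 4 can start at minute 156 and finishes at minute 171.

171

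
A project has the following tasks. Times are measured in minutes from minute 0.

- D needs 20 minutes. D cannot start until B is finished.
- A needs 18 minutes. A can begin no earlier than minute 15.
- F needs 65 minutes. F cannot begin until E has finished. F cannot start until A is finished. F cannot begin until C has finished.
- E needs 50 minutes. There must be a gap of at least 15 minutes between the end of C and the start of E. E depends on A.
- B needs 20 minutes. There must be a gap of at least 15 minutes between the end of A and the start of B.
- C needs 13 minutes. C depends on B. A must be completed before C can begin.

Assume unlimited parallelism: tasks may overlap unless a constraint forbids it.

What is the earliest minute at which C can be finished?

A waits on its own release at minute 15, so it starts at minute 15 and finishes at 15 + 18 = minute 33.
B cannot begin until A (finishes minute 33, plus 15-minute gap → minute 48). It runs from minute 48 to 48 + 20 = minute 68.
For C: B (finishes minute 68); A (finishes minute 33). Taking the maximum gives a start of minute 68, and it finishes at 68 + 13 = minute 81.

81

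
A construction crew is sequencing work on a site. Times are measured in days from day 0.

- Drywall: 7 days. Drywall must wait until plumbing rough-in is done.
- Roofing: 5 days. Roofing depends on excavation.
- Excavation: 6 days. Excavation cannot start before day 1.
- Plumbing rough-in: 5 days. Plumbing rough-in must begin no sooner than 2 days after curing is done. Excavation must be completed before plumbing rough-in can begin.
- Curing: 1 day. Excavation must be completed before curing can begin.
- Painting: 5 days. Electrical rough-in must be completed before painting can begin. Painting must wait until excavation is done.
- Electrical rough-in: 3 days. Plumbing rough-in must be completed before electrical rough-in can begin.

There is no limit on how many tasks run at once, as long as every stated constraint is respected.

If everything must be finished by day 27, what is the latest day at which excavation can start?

5

To finish by day 27, painting (duration 5) must start no later than day 22.
Electrical rough-in must finish before painting (must start by day 22). With a 3-day duration, electrical rough-in must start by 22 − 3 = day 19.
To finish by day 27, drywall (duration 7) must start no later than day 20.
For plumbing rough-in: electrical rough-in (must start by day 19); drywall (must start by day 20). The most restrictive is day 19; with a 5-day duration, plumbing rough-in must start by day 14.
Curing has to be done before plumbing rough-in (must start by day 14, minus 2-day gap → day 12). That means finishing by day 12, i.e. starting by 12 − 1 = day 11.
Nothing follows roofing; the deadline of day 27 is its only limit. It must start by 27 − 5 = day 22.
Excavation must finish in time for curing (must start by day 11); roofing (must start by day 22); plumbing rough-in (must start by day 14); painting (must start by day 22). The tightest is day 11, so excavation must start by 11 − 6 = day 5.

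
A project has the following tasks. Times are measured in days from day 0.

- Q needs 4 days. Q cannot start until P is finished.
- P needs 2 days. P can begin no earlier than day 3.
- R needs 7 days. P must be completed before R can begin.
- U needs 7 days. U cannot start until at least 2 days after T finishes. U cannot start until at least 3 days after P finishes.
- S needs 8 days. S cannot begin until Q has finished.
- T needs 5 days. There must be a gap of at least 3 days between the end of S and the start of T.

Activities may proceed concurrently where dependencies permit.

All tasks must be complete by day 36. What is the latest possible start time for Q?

7

Nothing follows U; the deadline of day 36 is its only limit. It must start by 36 − 7 = day 29.
T has to be done before U (must start by day 29, minus 2-day gap → day 27). That means finishing by day 27, i.e. starting by 27 − 5 = day 22.
S feeds into T (must start by day 22, minus 3-day gap → day 19); so S must finish by day 19 and therefore start by day 11.
Q has to be done before S (must start by day 11). That means finishing by day 11, i.e. starting by 11 − 4 = day 7.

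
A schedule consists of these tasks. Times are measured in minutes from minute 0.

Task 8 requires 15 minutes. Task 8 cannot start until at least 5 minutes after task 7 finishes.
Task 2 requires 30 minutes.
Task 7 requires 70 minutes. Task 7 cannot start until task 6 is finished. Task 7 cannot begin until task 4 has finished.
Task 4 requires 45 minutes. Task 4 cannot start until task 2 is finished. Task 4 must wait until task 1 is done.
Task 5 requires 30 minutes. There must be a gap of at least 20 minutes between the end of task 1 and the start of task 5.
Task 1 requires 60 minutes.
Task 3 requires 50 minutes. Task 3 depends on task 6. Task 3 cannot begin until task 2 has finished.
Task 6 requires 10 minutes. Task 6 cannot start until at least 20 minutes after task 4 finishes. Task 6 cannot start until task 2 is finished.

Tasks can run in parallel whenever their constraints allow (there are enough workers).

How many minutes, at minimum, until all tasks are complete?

225

Task 2 has no prerequisites, so it starts at minute 0 and finishes at minute 30.
Task 1 has no prerequisites, so it starts at minute 0 and finishes at minute 60.
Task 5 waits on task 1 (finishes minute 60, plus 20-minute gap → minute 80), so it starts at minute 80 and finishes at 80 + 30 = minute 110.
Task 4 needs all of task 2 (finishes minute 30); task 1 (finishes minute 60). That puts its earliest start at minute 60; it finishes at 60 + 45 = minute 105.
Task 6 has to wait for task 4 (finishes minute 105, plus 20-minute gap → minute 125); task 2 (finishes minute 30). The latest of these is minute 125, so task 6 runs minute 125 to 125 + 10 = minute 135.
For task 7: task 6 (finishes minute 135); task 4 (finishes minute 105). Taking the maximum gives a start of minute 135, and it finishes at 135 + 70 = minute 205.
After task 7 (finishes minute 205, plus 5-minute gap → minute 210), task 8 can start at minute 210 and finishes at minute 225.
Task 3 has to wait for task 6 (finishes minute 135); task 2 (finishes minute 30). The latest of these is minute 135, so task 3 runs minute 135 to 135 + 50 = minute 185.
All tasks are finished once the last one completes. Finish times: Task 1 at 60, Task 2 at 30, Task 3 at 185, Task 4 at 105, Task 5 at 110, Task 6 at 135, Task 7 at 205, Task 8 at 225. The latest is minute 225.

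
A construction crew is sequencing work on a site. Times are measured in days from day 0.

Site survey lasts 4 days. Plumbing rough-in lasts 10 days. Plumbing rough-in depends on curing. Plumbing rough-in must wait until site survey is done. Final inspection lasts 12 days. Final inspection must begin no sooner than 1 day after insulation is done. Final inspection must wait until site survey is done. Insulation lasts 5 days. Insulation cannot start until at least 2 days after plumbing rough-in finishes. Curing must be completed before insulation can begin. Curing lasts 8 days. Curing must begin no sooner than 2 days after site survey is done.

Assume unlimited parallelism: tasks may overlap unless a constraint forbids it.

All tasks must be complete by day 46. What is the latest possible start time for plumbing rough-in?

Nothing follows final inspection; the deadline of day 46 is its only limit. It must start by 46 − 12 = day 34.
Since final inspection (must start by day 34, minus 1-day gap → day 33) depends on it, insulation must finish by day 33. Backing off its 5-day duration gives a latest start of day 28.
Plumbing rough-in must finish before insulation (must start by day 28, minus 2-day gap → day 26). With a 10-day duration, plumbing rough-in must start by 26 − 10 = day 16.

16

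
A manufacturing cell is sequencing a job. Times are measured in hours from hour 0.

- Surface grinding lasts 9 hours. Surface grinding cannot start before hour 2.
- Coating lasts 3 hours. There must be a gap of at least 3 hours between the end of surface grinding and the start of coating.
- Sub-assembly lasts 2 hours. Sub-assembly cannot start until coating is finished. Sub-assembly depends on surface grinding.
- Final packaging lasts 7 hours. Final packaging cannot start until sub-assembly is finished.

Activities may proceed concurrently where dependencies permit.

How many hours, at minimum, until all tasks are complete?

26

Surface grinding waits on its own release at hour 2, so it starts at hour 2 and finishes at 2 + 9 = hour 11.
Coating cannot begin until surface grinding (finishes hour 11, plus 3-hour gap → hour 14). It runs from hour 14 to 14 + 3 = hour 17.
Sub-assembly cannot start until coating (finishes hour 17); surface grinding (finishes hour 11). The controlling bound is hour 17, so sub-assembly finishes at 17 + 2 = hour 19.
Final packaging waits on sub-assembly (finishes hour 19), so it starts at hour 19 and finishes at 19 + 7 = hour 26.
All tasks are finished once the last one completes. Finish times: Surface grinding at 11, Coating at 17, Sub-assembly at 19, Final packaging at 26. The latest is hour 26.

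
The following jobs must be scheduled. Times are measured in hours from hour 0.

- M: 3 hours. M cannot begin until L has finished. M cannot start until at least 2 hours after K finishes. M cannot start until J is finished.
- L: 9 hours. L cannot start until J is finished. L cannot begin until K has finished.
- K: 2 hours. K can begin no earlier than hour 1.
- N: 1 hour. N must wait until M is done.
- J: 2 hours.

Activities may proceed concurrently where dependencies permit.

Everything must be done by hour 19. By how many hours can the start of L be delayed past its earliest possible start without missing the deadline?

3

K waits on its own release at hour 1, so it starts at hour 1 and finishes at 1 + 2 = hour 3.
J has no prerequisites, so it starts at hour 0 and finishes at hour 2.
L needs all of J (finishes hour 2); K (finishes hour 3). That puts its earliest start at hour 3; it finishes at 3 + 9 = hour 12.

Working backward from the deadline:
To finish by hour 19, N (duration 1) must start no later than hour 18.
Since N (must start by hour 18) depends on it, M must finish by hour 18. Backing off its 3-hour duration gives a latest start of hour 15.
Since M (must start by hour 15) depends on it, L must finish by hour 15. Backing off its 9-hour duration gives a latest start of hour 6.
So L can start as early as hour 3 and as late as hour 6, giving 6 − 3 = 3 hours of slack.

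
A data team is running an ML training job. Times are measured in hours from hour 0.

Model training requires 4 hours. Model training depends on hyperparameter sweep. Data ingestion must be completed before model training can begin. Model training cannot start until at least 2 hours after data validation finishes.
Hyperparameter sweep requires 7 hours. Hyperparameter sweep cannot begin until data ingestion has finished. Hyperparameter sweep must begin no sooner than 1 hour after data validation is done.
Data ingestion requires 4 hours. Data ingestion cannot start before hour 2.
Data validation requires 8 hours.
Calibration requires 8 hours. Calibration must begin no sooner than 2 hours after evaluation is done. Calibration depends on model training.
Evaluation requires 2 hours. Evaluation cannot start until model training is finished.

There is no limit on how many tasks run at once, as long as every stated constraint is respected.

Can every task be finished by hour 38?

Yes

Data validation can start immediately at hour 0; it finishes at hour 8.
Data ingestion cannot begin until its own release at hour 2. It runs from hour 2 to 2 + 4 = hour 6.
Hyperparameter sweep needs all of data ingestion (finishes hour 6); data validation (finishes hour 8, plus 1-hour gap → hour 9). That puts its earliest start at hour 9; it finishes at 9 + 7 = hour 16.
Model training cannot start until hyperparameter sweep (finishes hour 16); data ingestion (finishes hour 6); data validation (finishes hour 8, plus 2-hour gap → hour 10). The controlling bound is hour 16, so model training finishes at 16 + 4 = hour 20.
Evaluation waits on model training (finishes hour 20), so it starts at hour 20 and finishes at 20 + 2 = hour 22.
Calibration needs all of evaluation (finishes hour 22, plus 2-hour gap → hour 24); model training (finishes hour 20). That puts its earliest start at hour 24; it finishes at 24 + 8 = hour 32.
Every task is finished by hour 32, which is no later than the deadline of 38, so the schedule is feasible.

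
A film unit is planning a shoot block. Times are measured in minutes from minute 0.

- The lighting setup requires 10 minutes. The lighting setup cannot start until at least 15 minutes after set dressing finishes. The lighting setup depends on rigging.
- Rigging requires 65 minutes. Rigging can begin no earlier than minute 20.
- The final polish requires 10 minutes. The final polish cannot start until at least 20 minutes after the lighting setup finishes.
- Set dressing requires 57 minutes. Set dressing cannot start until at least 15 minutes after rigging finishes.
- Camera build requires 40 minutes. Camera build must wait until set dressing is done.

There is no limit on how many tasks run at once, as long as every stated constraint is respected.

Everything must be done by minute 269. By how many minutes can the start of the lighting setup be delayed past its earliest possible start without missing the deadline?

57

After its own release at minute 20, rigging can start at minute 20 and finishes at minute 85.
After rigging (finishes minute 85, plus 15-minute gap → minute 100), set dressing can start at minute 100 and finishes at minute 157.
The lighting setup has to wait for set dressing (finishes minute 157, plus 15-minute gap → minute 172); rigging (finishes minute 85). The latest of these is minute 172, so the lighting setup runs minute 172 to 172 + 10 = minute 182.

Working backward from the deadline:
The final polish has no dependents, so it just needs to finish by minute 269. Starting by 269 − 10 = minute 259 achieves that.
Since the final polish (must start by minute 259, minus 20-minute gap → minute 239) depends on it, the lighting setup must finish by minute 239. Backing off its 10-minute duration gives a latest start of minute 229.
So the lighting setup can start as early as minute 172 and as late as minute 229, giving 229 − 172 = 57 minutes of slack.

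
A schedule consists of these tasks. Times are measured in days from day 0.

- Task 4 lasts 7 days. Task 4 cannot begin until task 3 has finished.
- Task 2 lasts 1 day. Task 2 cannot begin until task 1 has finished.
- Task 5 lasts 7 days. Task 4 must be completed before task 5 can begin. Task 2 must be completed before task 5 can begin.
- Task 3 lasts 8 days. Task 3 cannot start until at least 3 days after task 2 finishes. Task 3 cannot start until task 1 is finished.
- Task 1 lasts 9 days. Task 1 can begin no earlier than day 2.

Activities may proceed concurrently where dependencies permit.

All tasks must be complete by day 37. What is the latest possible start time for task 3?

15

To finish by day 37, task 5 (duration 7) must start no later than day 30.
Task 4 feeds into task 5 (must start by day 30); so task 4 must finish by day 30 and therefore start by day 23.
Task 3 feeds into task 4 (must start by day 23); so task 3 must finish by day 23 and therefore start by day 15.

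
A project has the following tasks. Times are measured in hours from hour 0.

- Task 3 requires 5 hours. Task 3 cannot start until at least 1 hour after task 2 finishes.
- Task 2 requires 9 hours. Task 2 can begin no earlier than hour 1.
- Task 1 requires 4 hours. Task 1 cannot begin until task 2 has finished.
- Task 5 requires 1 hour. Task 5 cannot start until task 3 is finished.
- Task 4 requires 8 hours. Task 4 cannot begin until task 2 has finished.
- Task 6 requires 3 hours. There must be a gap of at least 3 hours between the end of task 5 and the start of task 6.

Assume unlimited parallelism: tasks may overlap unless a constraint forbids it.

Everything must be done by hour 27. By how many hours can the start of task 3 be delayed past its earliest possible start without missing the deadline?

Task 2 cannot begin until its own release at hour 1. It runs from hour 1 to 1 + 9 = hour 10.
Task 3 cannot begin until task 2 (finishes hour 10, plus 1-hour gap → hour 11). It runs from hour 11 to 11 + 5 = hour 16.

Working backward from the deadline:
Task 6 has no dependents, so it just needs to finish by hour 27. Starting by 27 − 3 = hour 24 achieves that.
Task 5 feeds into task 6 (must start by hour 24, minus 3-hour gap → hour 21); so task 5 must finish by hour 21 and therefore start by hour 20.
Since task 5 (must start by hour 20) depends on it, task 3 must finish by hour 20. Backing off its 5-hour duration gives a latest start of hour 15.
So task 3 can start as early as hour 11 and as late as hour 15, giving 15 − 11 = 4 hours of slack.

4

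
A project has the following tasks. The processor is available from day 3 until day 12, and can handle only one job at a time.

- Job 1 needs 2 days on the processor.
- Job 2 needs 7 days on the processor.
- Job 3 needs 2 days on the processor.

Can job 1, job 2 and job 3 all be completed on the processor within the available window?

No

The processor window is 12 − 3 = 9 days.
Running back to back, the jobs need 2 + 7 + 2 = 11 days on the processor.
Since 11 > 9, they cannot all fit.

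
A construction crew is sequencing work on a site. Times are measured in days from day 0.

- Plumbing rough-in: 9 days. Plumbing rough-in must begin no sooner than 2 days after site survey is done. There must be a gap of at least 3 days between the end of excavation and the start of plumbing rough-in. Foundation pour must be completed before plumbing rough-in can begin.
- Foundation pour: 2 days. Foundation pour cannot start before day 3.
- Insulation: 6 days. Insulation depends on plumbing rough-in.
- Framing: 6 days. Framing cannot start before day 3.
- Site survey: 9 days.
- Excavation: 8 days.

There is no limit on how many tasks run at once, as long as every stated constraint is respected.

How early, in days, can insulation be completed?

Foundation pour waits on its own release at day 3, so it starts at day 3 and finishes at 3 + 2 = day 5.
Excavation has no prerequisites, so it starts at day 0 and finishes at day 8.
Nothing blocks site survey, so it runs from day 0 to day 9.
Plumbing rough-in cannot start until site survey (finishes day 9, plus 2-day gap → day 11); excavation (finishes day 8, plus 3-day gap → day 11); foundation pour (finishes day 5). The controlling bound is day 11, so plumbing rough-in finishes at 11 + 9 = day 20.
Insulation waits on plumbing rough-in (finishes day 20), so it starts at day 20 and finishes at 20 + 6 = day 26.

26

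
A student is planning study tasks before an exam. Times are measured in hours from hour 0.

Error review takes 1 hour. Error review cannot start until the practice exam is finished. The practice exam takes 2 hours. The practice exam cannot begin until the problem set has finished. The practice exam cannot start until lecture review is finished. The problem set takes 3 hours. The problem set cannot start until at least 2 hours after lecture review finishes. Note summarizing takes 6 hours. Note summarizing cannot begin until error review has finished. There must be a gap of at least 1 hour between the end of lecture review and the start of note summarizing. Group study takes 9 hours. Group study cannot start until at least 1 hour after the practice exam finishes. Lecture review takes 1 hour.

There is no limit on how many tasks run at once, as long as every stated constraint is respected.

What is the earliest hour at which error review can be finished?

9

Lecture review can start immediately at hour 0; it finishes at hour 1.
The problem set waits on lecture review (finishes hour 1, plus 2-hour gap → hour 3), so it starts at hour 3 and finishes at 3 + 3 = hour 6.
The practice exam cannot start until the problem set (finishes hour 6); lecture review (finishes hour 1). The controlling bound is hour 6, so the practice exam finishes at 6 + 2 = hour 8.
After the practice exam (finishes hour 8), error review can start at hour 8 and finishes at hour 9.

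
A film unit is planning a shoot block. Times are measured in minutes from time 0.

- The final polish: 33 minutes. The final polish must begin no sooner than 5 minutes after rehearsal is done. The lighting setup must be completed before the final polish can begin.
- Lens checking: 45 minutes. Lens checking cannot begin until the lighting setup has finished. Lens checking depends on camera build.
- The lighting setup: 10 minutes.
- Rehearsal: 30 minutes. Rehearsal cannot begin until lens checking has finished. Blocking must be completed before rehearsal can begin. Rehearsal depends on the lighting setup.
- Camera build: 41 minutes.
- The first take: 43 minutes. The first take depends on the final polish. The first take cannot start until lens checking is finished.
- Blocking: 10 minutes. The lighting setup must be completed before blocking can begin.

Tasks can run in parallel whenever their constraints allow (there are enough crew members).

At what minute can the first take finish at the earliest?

197

Camera build can start immediately at minute 0; it finishes at minute 41.
The lighting setup can start immediately at minute 0; it finishes at minute 10.
Blocking waits on the lighting setup (finishes minute 10), so it starts at minute 10 and finishes at 10 + 10 = minute 20.
Lens checking has to wait for the lighting setup (finishes minute 10); camera build (finishes minute 41). The latest of these is minute 41, so lens checking runs minute 41 to 41 + 45 = minute 86.
Rehearsal cannot start until lens checking (finishes minute 86); blocking (finishes minute 20); the lighting setup (finishes minute 10). The controlling bound is minute 86, so rehearsal finishes at 86 + 30 = minute 116.
For the final polish: rehearsal (finishes minute 116, plus 5-minute gap → minute 121); the lighting setup (finishes minute 10). Taking the maximum gives a start of minute 121, and it finishes at 121 + 33 = minute 154.
For the first take: the final polish (finishes minute 154); lens checking (finishes minute 86). Taking the maximum gives a start of minute 154, and it finishes at 154 + 43 = minute 197.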